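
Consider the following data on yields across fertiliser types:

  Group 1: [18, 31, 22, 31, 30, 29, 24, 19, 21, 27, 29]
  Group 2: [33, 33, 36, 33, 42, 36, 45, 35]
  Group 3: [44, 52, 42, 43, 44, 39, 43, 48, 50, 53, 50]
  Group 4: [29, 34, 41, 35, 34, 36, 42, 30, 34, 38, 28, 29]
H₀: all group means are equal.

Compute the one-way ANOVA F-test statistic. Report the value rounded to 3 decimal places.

test statistic = 36.273

Group means [25.55, 36.62, 46.18, 34.17], grand mean 35.524
SSB = Σnᵢ(x̄ᵢ−x̄)² = 2376.571; SSW = ΣΣ(x−x̄ᵢ)² = 829.905
MSB = 2376.571/3 = 792.1903; MSW = 829.905/38 = 21.8396
F = MSB/MSW = 36.2731
df = (3, 38)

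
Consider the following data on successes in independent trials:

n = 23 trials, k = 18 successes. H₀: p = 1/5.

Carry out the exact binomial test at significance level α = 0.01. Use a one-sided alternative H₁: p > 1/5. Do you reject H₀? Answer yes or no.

Exact binomial: n=23, k=18, p₀=1/5=0.2000
P(X≥18) from Σ C(n,i)·p₀^i·(1−p₀)^(n−i)
p-value (one-sided, H₁ greater) = 0.00000
At α=0.01: p < α → reject H₀

reject H₀: yes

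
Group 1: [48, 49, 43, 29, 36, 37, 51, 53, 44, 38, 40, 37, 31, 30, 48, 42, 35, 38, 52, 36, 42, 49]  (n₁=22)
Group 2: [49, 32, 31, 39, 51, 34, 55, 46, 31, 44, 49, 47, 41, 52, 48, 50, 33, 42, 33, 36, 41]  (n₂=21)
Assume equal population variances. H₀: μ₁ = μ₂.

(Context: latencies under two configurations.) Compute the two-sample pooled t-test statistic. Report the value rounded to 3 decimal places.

x̄₁=41.273, s₁=7.258, n₁=22
x̄₂=42.095, s₂=7.771, n₂=21
s_p² = [21·7.258² + 20·7.771²]/41 = 56.4432
SE = √(s_p²·(1/22+1/21)) = 2.2920
t = (41.273−42.095)/2.2920 = -0.3589
df = 41

test statistic = -0.359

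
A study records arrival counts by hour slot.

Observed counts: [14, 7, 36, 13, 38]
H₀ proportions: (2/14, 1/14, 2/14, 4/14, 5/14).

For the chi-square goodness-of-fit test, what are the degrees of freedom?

df = k − 1 = 5 − 1 = 4

degrees of freedom = 4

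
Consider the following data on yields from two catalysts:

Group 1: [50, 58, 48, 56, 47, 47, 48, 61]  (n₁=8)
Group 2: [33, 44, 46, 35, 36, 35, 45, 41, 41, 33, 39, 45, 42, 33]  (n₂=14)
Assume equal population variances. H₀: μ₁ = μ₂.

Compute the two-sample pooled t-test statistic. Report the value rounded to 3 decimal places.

x̄₁=51.875, s₁=5.592, n₁=8
x̄₂=39.143, s₂=4.897, n₂=14
s_p² = [7·5.592² + 13·4.897²]/20 = 26.5295
SE = √(s_p²·(1/8+1/14)) = 2.2828
t = (51.875−39.143)/2.2828 = 5.5774
df = 20

test statistic = 5.577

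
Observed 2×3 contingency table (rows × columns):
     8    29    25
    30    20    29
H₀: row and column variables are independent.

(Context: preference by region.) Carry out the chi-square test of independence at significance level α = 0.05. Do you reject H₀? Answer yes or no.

reject H₀: yes

Row totals [62, 79], col totals [38, 49, 54], n=141
χ² = (8−16.71)²/16.71 + (29−21.55)²/21.55 + (25−23.74)²/23.74 + (30−21.29)²/21.29 + (20−27.45)²/27.45 + (29−30.26)²/30.26 = 12.8230
df = 2
p-value (upper-tail) = 0.00164
At α=0.05: p < α → reject H₀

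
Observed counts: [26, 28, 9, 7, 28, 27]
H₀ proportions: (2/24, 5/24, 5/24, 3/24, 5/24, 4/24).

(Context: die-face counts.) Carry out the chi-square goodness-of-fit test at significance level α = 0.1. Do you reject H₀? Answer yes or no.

n = 125; E_i = n·p_i = [10.42, 26.04, 26.04, 15.62, 26.04, 20.83]
χ² = (26−10.42)²/10.42 + (28−26.04)²/26.04 + (9−26.04)²/26.04 + (7−15.62)²/15.62 + (28−26.04)²/26.04 + (27−20.83)²/20.83 = 41.3456
df = 5
p-value (upper-tail) = 0.00000
At α=0.1: p < α → reject H₀

reject H₀: yes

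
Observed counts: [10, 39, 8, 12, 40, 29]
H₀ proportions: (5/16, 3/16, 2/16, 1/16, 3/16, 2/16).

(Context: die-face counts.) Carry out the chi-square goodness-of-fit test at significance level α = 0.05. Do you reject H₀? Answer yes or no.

n = 138; E_i = n·p_i = [43.12, 25.88, 17.25, 8.62, 25.88, 17.25]
χ² = (10−43.12)²/43.12 + (39−25.88)²/25.88 + (8−17.25)²/17.25 + (12−8.62)²/8.62 + (40−25.88)²/25.88 + (29−17.25)²/17.25 = 54.0966
df = 5
p-value (upper-tail) = 0.00000
At α=0.05: p < α → reject H₀

reject H₀: yes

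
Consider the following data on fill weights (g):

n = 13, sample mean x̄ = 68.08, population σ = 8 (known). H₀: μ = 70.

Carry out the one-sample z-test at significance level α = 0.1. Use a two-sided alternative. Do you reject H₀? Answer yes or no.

SE = σ/√n = 8/√13 = 2.2188
z = (x̄−μ₀)/SE = (68.08−70)/2.2188 = -0.8653
p-value (two-sided) = 0.38686
At α=0.1: p ≥ α → fail to reject H₀

reject H₀: no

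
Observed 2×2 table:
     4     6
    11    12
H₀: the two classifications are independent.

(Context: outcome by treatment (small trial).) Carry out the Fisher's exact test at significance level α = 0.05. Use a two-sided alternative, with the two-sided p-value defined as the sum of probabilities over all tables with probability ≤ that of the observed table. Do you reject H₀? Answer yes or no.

Margins: r₁=10, r₂=23, c₁=15, c₂=18, n=33
p_obs = C(10,4)·C(23,11)/C(33,15); sum pmf over tables with pmf ≤ p_obs
p-value (two-sided) = 0.72202
At α=0.05: p ≥ α → fail to reject H₀

reject H₀: no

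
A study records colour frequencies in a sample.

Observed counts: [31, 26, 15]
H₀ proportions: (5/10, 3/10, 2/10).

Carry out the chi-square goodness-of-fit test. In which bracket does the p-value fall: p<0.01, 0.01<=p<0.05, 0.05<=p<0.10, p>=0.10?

p-value bracket: p>=0.10

n = 72; E_i = n·p_i = [36.00, 21.60, 14.40]
χ² = (31−36.00)²/36.00 + (26−21.60)²/21.60 + (15−14.40)²/14.40 = 1.6157
df = 2
p-value (upper-tail) = 0.44581
→ bracket: p>=0.10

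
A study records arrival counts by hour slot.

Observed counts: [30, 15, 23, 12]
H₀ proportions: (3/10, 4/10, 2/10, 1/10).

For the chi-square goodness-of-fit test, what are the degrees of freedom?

df = k − 1 = 4 − 1 = 3

degrees of freedom = 3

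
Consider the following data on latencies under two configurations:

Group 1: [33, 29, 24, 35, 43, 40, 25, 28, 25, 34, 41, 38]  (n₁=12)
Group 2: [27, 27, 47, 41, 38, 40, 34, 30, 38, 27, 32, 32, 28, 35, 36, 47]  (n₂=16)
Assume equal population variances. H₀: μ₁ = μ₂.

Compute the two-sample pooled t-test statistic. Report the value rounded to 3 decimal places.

x̄₁=32.917, s₁=6.694, n₁=12
x̄₂=34.938, s₂=6.598, n₂=16
s_p² = [11·6.694² + 15·6.598²]/26 = 44.0713
SE = √(s_p²·(1/12+1/16)) = 2.5352
t = (32.917−34.938)/2.5352 = -0.7971
df = 26

test statistic = -0.797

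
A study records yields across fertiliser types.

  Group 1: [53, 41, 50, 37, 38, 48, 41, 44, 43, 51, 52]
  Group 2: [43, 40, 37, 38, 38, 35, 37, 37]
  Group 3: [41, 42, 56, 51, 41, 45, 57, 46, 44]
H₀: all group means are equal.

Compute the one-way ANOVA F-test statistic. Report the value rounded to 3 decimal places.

Group means [45.27, 38.12, 47.00], grand mean 43.786
SSB = Σnᵢ(x̄ᵢ−x̄)² = 373.657; SSW = ΣΣ(x−x̄ᵢ)² = 681.057
MSB = 373.657/2 = 186.8287; MSW = 681.057/25 = 27.2423
F = MSB/MSW = 6.8580
df = (2, 25)

test statistic = 6.858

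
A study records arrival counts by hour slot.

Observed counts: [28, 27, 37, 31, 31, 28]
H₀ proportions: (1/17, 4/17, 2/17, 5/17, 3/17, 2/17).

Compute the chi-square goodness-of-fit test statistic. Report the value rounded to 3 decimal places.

test statistic = 56.680

n = 182; E_i = n·p_i = [10.71, 42.82, 21.41, 53.53, 32.12, 21.41]
χ² = (28−10.71)²/10.71 + (27−42.82)²/42.82 + (37−21.41)²/21.41 + (31−53.53)²/53.53 + (31−32.12)²/32.12 + (28−21.41)²/21.41 = 56.6803
df = 5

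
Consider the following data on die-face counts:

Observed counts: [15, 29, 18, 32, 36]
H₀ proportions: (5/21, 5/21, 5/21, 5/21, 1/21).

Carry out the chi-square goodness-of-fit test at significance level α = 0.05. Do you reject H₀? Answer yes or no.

reject H₀: yes

n = 130; E_i = n·p_i = [30.95, 30.95, 30.95, 30.95, 6.19]
χ² = (15−30.95)²/30.95 + (29−30.95)²/30.95 + (18−30.95)²/30.95 + (32−30.95)²/30.95 + (36−6.19)²/6.19 = 157.3446
df = 4
p-value (upper-tail) = 0.00000
At α=0.05: p < α → reject H₀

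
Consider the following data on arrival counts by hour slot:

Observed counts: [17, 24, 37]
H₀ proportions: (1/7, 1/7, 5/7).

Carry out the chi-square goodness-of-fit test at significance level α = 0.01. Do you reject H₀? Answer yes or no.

reject H₀: yes

n = 78; E_i = n·p_i = [11.14, 11.14, 55.71]
χ² = (17−11.14)²/11.14 + (24−11.14)²/11.14 + (37−55.71)²/55.71 = 24.2000
df = 2
p-value (upper-tail) = 0.00001
At α=0.01: p < α → reject H₀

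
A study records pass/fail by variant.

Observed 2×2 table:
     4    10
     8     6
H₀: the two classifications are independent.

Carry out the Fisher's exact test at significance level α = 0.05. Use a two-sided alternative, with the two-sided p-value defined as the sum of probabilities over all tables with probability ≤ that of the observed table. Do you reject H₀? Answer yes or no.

reject H₀: no

Margins: r₁=14, r₂=14, c₁=12, c₂=16, n=28
p_obs = C(14,4)·C(14,8)/C(28,12); sum pmf over tables with pmf ≤ p_obs
p-value (two-sided) = 0.25186
At α=0.05: p ≥ α → fail to reject H₀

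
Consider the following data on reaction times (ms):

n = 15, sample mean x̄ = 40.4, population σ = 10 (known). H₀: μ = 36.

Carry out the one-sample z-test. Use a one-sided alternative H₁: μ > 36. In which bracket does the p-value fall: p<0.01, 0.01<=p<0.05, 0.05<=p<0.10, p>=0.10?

SE = σ/√n = 10/√15 = 2.5820
z = (x̄−μ₀)/SE = (40.4−36)/2.5820 = 1.7041
p-value (one-sided, H₁ greater) = 0.04418
→ bracket: 0.01<=p<0.05

p-value bracket: 0.01<=p<0.05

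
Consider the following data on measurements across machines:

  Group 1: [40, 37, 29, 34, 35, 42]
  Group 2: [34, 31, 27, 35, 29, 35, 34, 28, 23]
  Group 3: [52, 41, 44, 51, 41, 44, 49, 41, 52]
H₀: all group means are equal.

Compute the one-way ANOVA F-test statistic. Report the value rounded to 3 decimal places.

Group means [36.17, 30.67, 46.11], grand mean 37.833
SSB = Σnᵢ(x̄ᵢ−x̄)² = 1095.611; SSW = ΣΣ(x−x̄ᵢ)² = 437.722
MSB = 1095.611/2 = 547.8056; MSW = 437.722/21 = 20.8439
F = MSB/MSW = 26.2813
df = (2, 21)

test statistic = 26.281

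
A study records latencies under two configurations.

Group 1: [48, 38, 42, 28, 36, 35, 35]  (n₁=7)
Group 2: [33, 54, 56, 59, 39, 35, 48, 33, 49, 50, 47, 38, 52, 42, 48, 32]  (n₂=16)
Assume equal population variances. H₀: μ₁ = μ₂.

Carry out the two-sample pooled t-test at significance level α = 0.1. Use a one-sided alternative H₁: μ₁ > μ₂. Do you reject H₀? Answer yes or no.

x̄₁=37.429, s₁=6.268, n₁=7
x̄₂=44.688, s₂=8.792, n₂=16
s_p² = [6·6.268² + 15·8.792²]/21 = 66.4358
SE = √(s_p²·(1/7+1/16)) = 3.6937
t = (37.429−44.688)/3.6937 = -1.9652
df = 21
p-value (one-sided, H₁ greater) = 0.96862
At α=0.1: p ≥ α → fail to reject H₀

reject H₀: no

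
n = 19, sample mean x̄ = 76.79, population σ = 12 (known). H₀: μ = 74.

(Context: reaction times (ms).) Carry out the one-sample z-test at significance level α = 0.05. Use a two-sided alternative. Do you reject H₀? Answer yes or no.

reject H₀: no

SE = σ/√n = 12/√19 = 2.7530
z = (x̄−μ₀)/SE = (76.79−74)/2.7530 = 1.0134
p-value (two-sided) = 0.31085
At α=0.05: p ≥ α → fail to reject H₀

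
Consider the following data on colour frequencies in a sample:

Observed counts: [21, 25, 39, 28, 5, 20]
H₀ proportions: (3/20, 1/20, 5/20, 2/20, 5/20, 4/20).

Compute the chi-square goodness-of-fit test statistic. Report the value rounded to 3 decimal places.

test statistic = 90.000

n = 138; E_i = n·p_i = [20.70, 6.90, 34.50, 13.80, 34.50, 27.60]
χ² = (21−20.70)²/20.70 + (25−6.90)²/6.90 + (39−34.50)²/34.50 + (28−13.80)²/13.80 + (5−34.50)²/34.50 + (20−27.60)²/27.60 = 90.0000
df = 5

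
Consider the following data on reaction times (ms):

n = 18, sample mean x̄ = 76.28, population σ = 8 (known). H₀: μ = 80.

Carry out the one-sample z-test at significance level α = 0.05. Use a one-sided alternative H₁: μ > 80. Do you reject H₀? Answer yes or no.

SE = σ/√n = 8/√18 = 1.8856
z = (x̄−μ₀)/SE = (76.28−80)/1.8856 = -1.9728
p-value (one-sided, H₁ greater) = 0.97574
At α=0.05: p ≥ α → fail to reject H₀

reject H₀: no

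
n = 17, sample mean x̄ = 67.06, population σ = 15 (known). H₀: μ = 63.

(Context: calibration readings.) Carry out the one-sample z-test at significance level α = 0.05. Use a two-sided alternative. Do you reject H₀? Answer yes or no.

SE = σ/√n = 15/√17 = 3.6380
z = (x̄−μ₀)/SE = (67.06−63)/3.6380 = 1.1160
p-value (two-sided) = 0.26443
At α=0.05: p ≥ α → fail to reject H₀

reject H₀: no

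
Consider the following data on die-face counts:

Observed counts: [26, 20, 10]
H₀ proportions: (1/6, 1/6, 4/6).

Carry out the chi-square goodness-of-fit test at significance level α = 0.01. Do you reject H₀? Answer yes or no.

n = 56; E_i = n·p_i = [9.33, 9.33, 37.33]
χ² = (26−9.33)²/9.33 + (20−9.33)²/9.33 + (10−37.33)²/37.33 = 61.9643
df = 2
p-value (upper-tail) = 0.00000
At α=0.01: p < α → reject H₀

reject H₀: yes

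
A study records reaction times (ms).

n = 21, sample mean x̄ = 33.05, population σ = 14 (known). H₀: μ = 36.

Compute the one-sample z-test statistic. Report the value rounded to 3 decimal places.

SE = σ/√n = 14/√21 = 3.0551
z = (x̄−μ₀)/SE = (33.05−36)/3.0551 = -0.9656

test statistic = -0.966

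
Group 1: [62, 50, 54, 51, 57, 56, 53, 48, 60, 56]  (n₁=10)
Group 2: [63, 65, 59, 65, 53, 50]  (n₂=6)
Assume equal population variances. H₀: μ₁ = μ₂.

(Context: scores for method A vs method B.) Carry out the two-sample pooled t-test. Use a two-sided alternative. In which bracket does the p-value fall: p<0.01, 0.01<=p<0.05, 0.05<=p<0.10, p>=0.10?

p-value bracket: p>=0.10

x̄₁=54.700, s₁=4.398, n₁=10
x̄₂=59.167, s₂=6.401, n₂=6
s_p² = [9·4.398² + 5·6.401²]/14 = 27.0667
SE = √(s_p²·(1/10+1/6)) = 2.6866
t = (54.700−59.167)/2.6866 = -1.6626
df = 14
p-value (two-sided) = 0.11861
→ bracket: p>=0.10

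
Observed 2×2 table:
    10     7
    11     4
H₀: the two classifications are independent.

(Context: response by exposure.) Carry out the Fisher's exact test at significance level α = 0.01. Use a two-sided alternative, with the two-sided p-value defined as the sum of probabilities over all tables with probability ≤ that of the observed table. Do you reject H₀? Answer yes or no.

reject H₀: no

Margins: r₁=17, r₂=15, c₁=21, c₂=11, n=32
p_obs = C(17,10)·C(15,11)/C(32,21); sum pmf over tables with pmf ≤ p_obs
p-value (two-sided) = 0.47191
At α=0.01: p ≥ α → fail to reject H₀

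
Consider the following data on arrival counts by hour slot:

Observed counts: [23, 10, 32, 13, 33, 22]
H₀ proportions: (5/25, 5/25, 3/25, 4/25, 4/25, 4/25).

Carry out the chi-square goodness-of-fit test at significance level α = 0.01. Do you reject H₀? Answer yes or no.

n = 133; E_i = n·p_i = [26.60, 26.60, 15.96, 21.28, 21.28, 21.28]
χ² = (23−26.60)²/26.60 + (10−26.60)²/26.60 + (32−15.96)²/15.96 + (13−21.28)²/21.28 + (33−21.28)²/21.28 + (22−21.28)²/21.28 = 36.6679
df = 5
p-value (upper-tail) = 0.00000
At α=0.01: p < α → reject H₀

reject H₀: yes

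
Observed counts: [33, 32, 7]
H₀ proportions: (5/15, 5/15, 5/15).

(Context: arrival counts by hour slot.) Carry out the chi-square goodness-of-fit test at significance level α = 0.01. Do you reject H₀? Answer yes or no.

n = 72; E_i = n·p_i = [24.00, 24.00, 24.00]
χ² = (33−24.00)²/24.00 + (32−24.00)²/24.00 + (7−24.00)²/24.00 = 18.0833
df = 2
p-value (upper-tail) = 0.00012
At α=0.01: p < α → reject H₀

reject H₀: yes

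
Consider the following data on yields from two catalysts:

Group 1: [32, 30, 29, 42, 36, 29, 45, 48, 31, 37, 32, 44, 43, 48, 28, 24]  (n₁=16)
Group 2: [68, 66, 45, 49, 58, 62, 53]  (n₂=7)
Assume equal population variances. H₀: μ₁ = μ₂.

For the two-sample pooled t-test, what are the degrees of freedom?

df = n₁ + n₂ − 2 = 16 + 7 − 2 = 21

degrees of freedom = 21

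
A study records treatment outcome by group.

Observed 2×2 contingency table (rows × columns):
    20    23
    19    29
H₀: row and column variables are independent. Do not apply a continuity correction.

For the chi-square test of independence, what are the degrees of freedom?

df = (r−1)(c−1) = (2−1)·(2−1) = 1

degrees of freedom = 1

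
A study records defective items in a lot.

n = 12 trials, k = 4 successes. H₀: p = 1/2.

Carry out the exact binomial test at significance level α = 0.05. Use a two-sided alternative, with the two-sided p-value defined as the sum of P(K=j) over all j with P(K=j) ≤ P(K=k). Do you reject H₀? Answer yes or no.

reject H₀: no

Exact binomial: n=12, k=4, p₀=1/2=0.5000
P(X=j) = C(n,j)·p₀^j·(1−p₀)^(n−j); p = Σ P(X=j) over j with P(X=j) ≤ P(X=4)
p-value (two-sided) = 0.38770
At α=0.05: p ≥ α → fail to reject H₀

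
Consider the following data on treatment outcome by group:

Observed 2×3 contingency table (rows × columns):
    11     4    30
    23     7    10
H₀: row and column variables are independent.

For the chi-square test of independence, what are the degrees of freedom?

df = (r−1)(c−1) = (2−1)·(3−1) = 2

degrees of freedom = 2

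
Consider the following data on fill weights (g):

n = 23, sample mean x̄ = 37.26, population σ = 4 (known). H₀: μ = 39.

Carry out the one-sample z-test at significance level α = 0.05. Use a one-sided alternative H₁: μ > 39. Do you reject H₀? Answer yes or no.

SE = σ/√n = 4/√23 = 0.8341
z = (x̄−μ₀)/SE = (37.26−39)/0.8341 = -2.0862
p-value (one-sided, H₁ greater) = 0.98152
At α=0.05: p ≥ α → fail to reject H₀

reject H₀: no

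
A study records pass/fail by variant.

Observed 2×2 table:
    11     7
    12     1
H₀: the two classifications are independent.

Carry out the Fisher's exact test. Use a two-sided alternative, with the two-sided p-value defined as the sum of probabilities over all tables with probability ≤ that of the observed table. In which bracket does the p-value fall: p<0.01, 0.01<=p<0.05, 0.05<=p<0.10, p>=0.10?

p-value bracket: 0.05<=p<0.10

Margins: r₁=18, r₂=13, c₁=23, c₂=8, n=31
p_obs = C(18,11)·C(13,12)/C(31,23); sum pmf over tables with pmf ≤ p_obs
p-value (two-sided) = 0.09535
→ bracket: 0.05<=p<0.10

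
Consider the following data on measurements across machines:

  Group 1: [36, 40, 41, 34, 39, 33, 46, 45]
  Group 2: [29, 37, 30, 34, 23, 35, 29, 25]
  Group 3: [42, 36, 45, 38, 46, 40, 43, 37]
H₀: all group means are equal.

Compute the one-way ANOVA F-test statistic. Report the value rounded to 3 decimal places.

test statistic = 13.044

Group means [39.25, 30.25, 40.88], grand mean 36.792
SSB = Σnᵢ(x̄ᵢ−x̄)² = 524.083; SSW = ΣΣ(x−x̄ᵢ)² = 421.875
MSB = 524.083/2 = 262.0417; MSW = 421.875/21 = 20.0893
F = MSB/MSW = 13.0439
df = (2, 21)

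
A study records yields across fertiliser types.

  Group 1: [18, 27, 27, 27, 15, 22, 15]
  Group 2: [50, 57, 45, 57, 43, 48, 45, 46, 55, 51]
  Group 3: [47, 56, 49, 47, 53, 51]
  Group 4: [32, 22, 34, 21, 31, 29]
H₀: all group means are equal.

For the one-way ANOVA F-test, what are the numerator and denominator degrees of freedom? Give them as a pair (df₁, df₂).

k = 4 groups, N = 29 total
df = (k−1, N−k) = (4−1, 29−4) = (3, 25)

degrees of freedom = [3, 25]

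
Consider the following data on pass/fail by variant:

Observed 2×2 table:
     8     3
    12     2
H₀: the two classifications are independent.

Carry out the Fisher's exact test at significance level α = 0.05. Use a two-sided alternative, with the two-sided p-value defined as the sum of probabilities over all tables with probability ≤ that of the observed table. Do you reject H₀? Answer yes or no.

Margins: r₁=11, r₂=14, c₁=20, c₂=5, n=25
p_obs = C(11,8)·C(14,12)/C(25,20); sum pmf over tables with pmf ≤ p_obs
p-value (two-sided) = 0.62319
At α=0.05: p ≥ α → fail to reject H₀

reject H₀: no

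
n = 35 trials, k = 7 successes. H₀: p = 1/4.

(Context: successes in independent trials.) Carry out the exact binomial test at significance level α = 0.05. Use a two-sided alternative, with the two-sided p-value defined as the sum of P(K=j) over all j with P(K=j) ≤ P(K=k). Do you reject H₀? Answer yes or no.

reject H₀: no

Exact binomial: n=35, k=7, p₀=1/4=0.2500
P(X=j) = C(n,j)·p₀^j·(1−p₀)^(n−j); p = Σ P(X=j) over j with P(X=j) ≤ P(X=7)
p-value (two-sided) = 0.56421
At α=0.05: p ≥ α → fail to reject H₀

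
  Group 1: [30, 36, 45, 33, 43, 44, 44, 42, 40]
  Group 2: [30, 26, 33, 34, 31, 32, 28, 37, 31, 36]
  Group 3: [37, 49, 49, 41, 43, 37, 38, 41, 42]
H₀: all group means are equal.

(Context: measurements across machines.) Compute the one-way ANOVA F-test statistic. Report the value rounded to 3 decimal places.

Group means [39.67, 31.80, 41.89], grand mean 37.571
SSB = Σnᵢ(x̄ᵢ−x̄)² = 540.368; SSW = ΣΣ(x−x̄ᵢ)² = 504.489
MSB = 540.368/2 = 270.1841; MSW = 504.489/25 = 20.1796
F = MSB/MSW = 13.3890
df = (2, 25)

test statistic = 13.389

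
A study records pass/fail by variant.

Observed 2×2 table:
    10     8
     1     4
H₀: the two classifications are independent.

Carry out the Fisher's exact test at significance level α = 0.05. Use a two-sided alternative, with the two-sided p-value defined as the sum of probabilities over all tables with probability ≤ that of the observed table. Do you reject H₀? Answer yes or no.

Margins: r₁=18, r₂=5, c₁=11, c₂=12, n=23
p_obs = C(18,10)·C(5,1)/C(23,11); sum pmf over tables with pmf ≤ p_obs
p-value (two-sided) = 0.31677
At α=0.05: p ≥ α → fail to reject H₀

reject H₀: no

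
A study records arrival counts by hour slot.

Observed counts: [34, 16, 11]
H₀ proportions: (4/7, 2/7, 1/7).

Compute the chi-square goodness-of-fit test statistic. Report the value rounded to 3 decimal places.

n = 61; E_i = n·p_i = [34.86, 17.43, 8.71]
χ² = (34−34.86)²/34.86 + (16−17.43)²/17.43 + (11−8.71)²/8.71 = 0.7377
df = 2

test statistic = 0.738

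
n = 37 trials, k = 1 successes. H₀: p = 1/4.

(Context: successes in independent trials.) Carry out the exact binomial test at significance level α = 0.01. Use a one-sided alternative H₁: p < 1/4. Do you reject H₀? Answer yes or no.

Exact binomial: n=37, k=1, p₀=1/4=0.2500
P(X≤1) from Σ C(n,i)·p₀^i·(1−p₀)^(n−i)
p-value (one-sided, H₁ less) = 0.00032
At α=0.01: p < α → reject H₀

reject H₀: yes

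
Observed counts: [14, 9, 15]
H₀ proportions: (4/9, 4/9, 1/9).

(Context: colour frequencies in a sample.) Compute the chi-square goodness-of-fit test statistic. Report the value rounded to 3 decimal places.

n = 38; E_i = n·p_i = [16.89, 16.89, 4.22]
χ² = (14−16.89)²/16.89 + (9−16.89)²/16.89 + (15−4.22)²/4.22 = 31.6908
df = 2

test statistic = 31.691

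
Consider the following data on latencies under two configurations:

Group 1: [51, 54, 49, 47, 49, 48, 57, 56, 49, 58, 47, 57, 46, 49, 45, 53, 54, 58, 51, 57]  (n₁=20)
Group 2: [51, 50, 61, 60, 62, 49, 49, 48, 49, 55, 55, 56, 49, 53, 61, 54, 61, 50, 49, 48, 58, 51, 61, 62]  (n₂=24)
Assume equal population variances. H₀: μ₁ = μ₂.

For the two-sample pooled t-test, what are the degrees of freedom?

df = n₁ + n₂ − 2 = 20 + 24 − 2 = 42

degrees of freedom = 42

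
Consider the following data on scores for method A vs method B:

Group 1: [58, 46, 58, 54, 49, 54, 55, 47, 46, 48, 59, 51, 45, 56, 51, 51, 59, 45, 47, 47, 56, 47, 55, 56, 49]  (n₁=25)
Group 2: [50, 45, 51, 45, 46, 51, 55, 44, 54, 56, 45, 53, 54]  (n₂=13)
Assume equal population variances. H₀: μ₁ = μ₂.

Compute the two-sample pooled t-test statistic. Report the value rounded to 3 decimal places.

x̄₁=51.560, s₁=4.770, n₁=25
x̄₂=49.923, s₂=4.387, n₂=13
s_p² = [24·4.770² + 12·4.387²]/36 = 21.5856
SE = √(s_p²·(1/25+1/13)) = 1.5887
t = (51.560−49.923)/1.5887 = 1.0304
df = 36

test statistic = 1.030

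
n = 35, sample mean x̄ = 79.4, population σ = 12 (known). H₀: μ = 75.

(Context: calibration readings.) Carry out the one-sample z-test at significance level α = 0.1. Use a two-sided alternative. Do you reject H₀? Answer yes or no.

SE = σ/√n = 12/√35 = 2.0284
z = (x̄−μ₀)/SE = (79.4−75)/2.0284 = 2.1692
p-value (two-sided) = 0.03007
At α=0.1: p < α → reject H₀

reject H₀: yes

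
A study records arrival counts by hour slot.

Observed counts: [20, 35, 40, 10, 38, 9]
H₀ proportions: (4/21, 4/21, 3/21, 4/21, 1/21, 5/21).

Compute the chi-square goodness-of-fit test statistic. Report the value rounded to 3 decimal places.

n = 152; E_i = n·p_i = [28.95, 28.95, 21.71, 28.95, 7.24, 36.19]
χ² = (20−28.95)²/28.95 + (35−28.95)²/28.95 + (40−21.71)²/21.71 + (10−28.95)²/28.95 + (38−7.24)²/7.24 + (9−36.19)²/36.19 = 183.0030
df = 5

test statistic = 183.003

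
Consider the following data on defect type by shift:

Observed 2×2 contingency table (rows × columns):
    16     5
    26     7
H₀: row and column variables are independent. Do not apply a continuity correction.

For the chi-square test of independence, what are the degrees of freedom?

degrees of freedom = 1

df = (r−1)(c−1) = (2−1)·(2−1) = 1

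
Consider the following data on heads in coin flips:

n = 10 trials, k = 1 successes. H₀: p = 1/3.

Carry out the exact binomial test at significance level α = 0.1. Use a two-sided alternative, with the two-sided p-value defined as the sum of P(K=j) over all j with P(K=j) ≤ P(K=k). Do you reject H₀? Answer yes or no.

reject H₀: no

Exact binomial: n=10, k=1, p₀=1/3=0.3333
P(X=j) = C(n,j)·p₀^j·(1−p₀)^(n−j); p = Σ P(X=j) over j with P(X=j) ≤ P(X=1)
p-value (two-sided) = 0.18061
At α=0.1: p ≥ α → fail to reject H₀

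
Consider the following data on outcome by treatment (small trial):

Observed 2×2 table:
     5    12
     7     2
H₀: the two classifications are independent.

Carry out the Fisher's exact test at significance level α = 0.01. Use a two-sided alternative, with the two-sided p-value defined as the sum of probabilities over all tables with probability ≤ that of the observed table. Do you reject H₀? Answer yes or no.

reject H₀: no

Margins: r₁=17, r₂=9, c₁=12, c₂=14, n=26
p_obs = C(17,5)·C(9,7)/C(26,12); sum pmf over tables with pmf ≤ p_obs
p-value (two-sided) = 0.03753
At α=0.01: p ≥ α → fail to reject H₀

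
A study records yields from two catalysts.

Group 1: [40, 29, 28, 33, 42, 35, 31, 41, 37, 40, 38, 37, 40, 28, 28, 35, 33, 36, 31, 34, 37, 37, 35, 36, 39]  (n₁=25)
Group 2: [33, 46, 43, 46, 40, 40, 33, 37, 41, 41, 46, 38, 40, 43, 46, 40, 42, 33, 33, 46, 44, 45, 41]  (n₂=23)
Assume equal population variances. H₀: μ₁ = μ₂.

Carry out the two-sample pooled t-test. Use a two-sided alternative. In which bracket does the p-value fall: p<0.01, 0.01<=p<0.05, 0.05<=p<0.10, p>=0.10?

x̄₁=35.200, s₁=4.213, n₁=25
x̄₂=40.739, s₂=4.484, n₂=23
s_p² = [24·4.213² + 22·4.484²]/46 = 18.8790
SE = √(s_p²·(1/25+1/23)) = 1.2554
t = (35.200−40.739)/1.2554 = -4.4123
df = 46
p-value (two-sided) = 0.00006
→ bracket: p<0.01

p-value bracket: p<0.01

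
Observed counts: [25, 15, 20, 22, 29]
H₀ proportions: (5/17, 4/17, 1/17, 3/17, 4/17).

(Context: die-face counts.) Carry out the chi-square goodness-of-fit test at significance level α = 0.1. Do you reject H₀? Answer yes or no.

n = 111; E_i = n·p_i = [32.65, 26.12, 6.53, 19.59, 26.12]
χ² = (25−32.65)²/32.65 + (15−26.12)²/26.12 + (20−6.53)²/6.53 + (22−19.59)²/19.59 + (29−26.12)²/26.12 = 34.9294
df = 4
p-value (upper-tail) = 0.00000
At α=0.1: p < α → reject H₀

reject H₀: yes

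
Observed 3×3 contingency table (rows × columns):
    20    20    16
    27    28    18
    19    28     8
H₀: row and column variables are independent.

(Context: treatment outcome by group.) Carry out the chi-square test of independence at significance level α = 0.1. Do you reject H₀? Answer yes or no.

reject H₀: no

Row totals [56, 73, 55], col totals [66, 76, 42], n=184
χ² = (20−20.09)²/20.09 + (20−23.13)²/23.13 + (16−12.78)²/12.78 + (27−26.18)²/26.18 + (28−30.15)²/30.15 + (18−16.66)²/16.66 + (19−19.73)²/19.73 + (28−22.72)²/22.72 + (8−12.55)²/12.55 = 4.4276
df = 4
p-value (upper-tail) = 0.35122
At α=0.1: p ≥ α → fail to reject H₀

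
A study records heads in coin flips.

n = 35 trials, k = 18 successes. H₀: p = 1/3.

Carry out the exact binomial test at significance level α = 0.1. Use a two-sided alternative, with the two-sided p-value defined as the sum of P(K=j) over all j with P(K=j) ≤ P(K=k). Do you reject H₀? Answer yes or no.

Exact binomial: n=35, k=18, p₀=1/3=0.3333
P(X=j) = C(n,j)·p₀^j·(1−p₀)^(n−j); p = Σ P(X=j) over j with P(X=j) ≤ P(X=18)
p-value (two-sided) = 0.03032
At α=0.1: p < α → reject H₀

reject H₀: yes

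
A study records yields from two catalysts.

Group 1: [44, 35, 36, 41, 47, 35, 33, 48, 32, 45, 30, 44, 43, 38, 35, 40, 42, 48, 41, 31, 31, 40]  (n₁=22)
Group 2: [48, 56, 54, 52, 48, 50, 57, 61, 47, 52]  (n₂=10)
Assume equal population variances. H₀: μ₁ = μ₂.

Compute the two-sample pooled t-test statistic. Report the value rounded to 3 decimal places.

x̄₁=39.045, s₁=5.769, n₁=22
x̄₂=52.500, s₂=4.528, n₂=10
s_p² = [21·5.769² + 9·4.528²]/30 = 29.4485
SE = √(s_p²·(1/22+1/10)) = 2.0696
t = (39.045−52.500)/2.0696 = -6.5009
df = 30

test statistic = -6.501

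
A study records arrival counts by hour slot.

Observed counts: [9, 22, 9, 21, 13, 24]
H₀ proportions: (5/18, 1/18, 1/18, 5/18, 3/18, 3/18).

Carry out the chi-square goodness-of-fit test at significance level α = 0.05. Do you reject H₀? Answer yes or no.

reject H₀: yes

n = 98; E_i = n·p_i = [27.22, 5.44, 5.44, 27.22, 16.33, 16.33]
χ² = (9−27.22)²/27.22 + (22−5.44)²/5.44 + (9−5.44)²/5.44 + (21−27.22)²/27.22 + (13−16.33)²/16.33 + (24−16.33)²/16.33 = 70.5633
df = 5
p-value (upper-tail) = 0.00000
At α=0.05: p < α → reject H₀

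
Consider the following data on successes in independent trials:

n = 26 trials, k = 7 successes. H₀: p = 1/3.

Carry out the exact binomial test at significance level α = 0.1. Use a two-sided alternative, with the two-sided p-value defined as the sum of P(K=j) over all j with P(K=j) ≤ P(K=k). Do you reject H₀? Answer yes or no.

reject H₀: no

Exact binomial: n=26, k=7, p₀=1/3=0.3333
P(X=j) = C(n,j)·p₀^j·(1−p₀)^(n−j); p = Σ P(X=j) over j with P(X=j) ≤ P(X=7)
p-value (two-sided) = 0.54081
At α=0.1: p ≥ α → fail to reject H₀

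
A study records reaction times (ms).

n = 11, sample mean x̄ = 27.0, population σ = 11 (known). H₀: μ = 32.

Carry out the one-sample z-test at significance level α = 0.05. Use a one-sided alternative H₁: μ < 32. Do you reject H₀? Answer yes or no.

reject H₀: no

SE = σ/√n = 11/√11 = 3.3166
z = (x̄−μ₀)/SE = (27.0−32)/3.3166 = -1.5076
p-value (one-sided, H₁ less) = 0.06583
At α=0.05: p ≥ α → fail to reject H₀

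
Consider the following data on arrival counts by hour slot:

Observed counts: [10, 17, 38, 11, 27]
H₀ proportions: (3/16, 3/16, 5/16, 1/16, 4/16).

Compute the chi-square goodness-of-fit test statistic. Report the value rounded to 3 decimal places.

test statistic = 9.111

n = 103; E_i = n·p_i = [19.31, 19.31, 32.19, 6.44, 25.75]
χ² = (10−19.31)²/19.31 + (17−19.31)²/19.31 + (38−32.19)²/32.19 + (11−6.44)²/6.44 + (27−25.75)²/25.75 = 9.1113
df = 4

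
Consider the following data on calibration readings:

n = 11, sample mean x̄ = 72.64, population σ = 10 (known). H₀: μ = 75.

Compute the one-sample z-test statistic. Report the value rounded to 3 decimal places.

SE = σ/√n = 10/√11 = 3.0151
z = (x̄−μ₀)/SE = (72.64−75)/3.0151 = -0.7827

test statistic = -0.783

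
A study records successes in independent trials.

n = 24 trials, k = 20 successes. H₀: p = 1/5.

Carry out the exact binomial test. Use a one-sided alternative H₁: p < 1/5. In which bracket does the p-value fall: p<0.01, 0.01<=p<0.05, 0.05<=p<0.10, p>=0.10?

Exact binomial: n=24, k=20, p₀=1/5=0.2000
P(X≤20) from Σ C(n,i)·p₀^i·(1−p₀)^(n−i)
p-value (one-sided, H₁ less) = 1.00000
→ bracket: p>=0.10

p-value bracket: p>=0.10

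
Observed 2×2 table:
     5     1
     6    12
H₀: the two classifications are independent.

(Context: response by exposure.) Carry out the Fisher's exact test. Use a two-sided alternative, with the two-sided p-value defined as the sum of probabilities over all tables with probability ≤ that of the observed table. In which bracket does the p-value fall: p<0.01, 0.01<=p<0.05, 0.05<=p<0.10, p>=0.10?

p-value bracket: 0.05<=p<0.10

Margins: r₁=6, r₂=18, c₁=11, c₂=13, n=24
p_obs = C(6,5)·C(18,6)/C(24,11); sum pmf over tables with pmf ≤ p_obs
p-value (two-sided) = 0.06080
→ bracket: 0.05<=p<0.10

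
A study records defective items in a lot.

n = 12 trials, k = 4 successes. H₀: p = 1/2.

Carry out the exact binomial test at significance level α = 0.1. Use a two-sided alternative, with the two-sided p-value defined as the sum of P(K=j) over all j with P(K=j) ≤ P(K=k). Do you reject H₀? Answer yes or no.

reject H₀: no

Exact binomial: n=12, k=4, p₀=1/2=0.5000
P(X=j) = C(n,j)·p₀^j·(1−p₀)^(n−j); p = Σ P(X=j) over j with P(X=j) ≤ P(X=4)
p-value (two-sided) = 0.38770
At α=0.1: p ≥ α → fail to reject H₀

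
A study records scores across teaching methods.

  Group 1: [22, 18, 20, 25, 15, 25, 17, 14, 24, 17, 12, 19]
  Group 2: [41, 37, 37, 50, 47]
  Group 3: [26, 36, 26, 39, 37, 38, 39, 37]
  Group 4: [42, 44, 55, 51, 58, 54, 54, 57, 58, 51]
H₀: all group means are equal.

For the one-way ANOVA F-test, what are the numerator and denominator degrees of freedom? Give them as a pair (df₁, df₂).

degrees of freedom = [3, 31]

k = 4 groups, N = 35 total
df = (k−1, N−k) = (4−1, 35−4) = (3, 31)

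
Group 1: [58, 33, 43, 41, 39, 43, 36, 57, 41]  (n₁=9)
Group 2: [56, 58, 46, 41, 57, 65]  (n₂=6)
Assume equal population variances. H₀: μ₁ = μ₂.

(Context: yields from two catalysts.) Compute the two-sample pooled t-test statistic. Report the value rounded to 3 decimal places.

test statistic = -2.276

x̄₁=43.444, s₁=8.604, n₁=9
x̄₂=53.833, s₂=8.750, n₂=6
s_p² = [8·8.604² + 5·8.750²]/13 = 75.0043
SE = √(s_p²·(1/9+1/6)) = 4.5645
t = (43.444−53.833)/4.5645 = -2.2760
df = 13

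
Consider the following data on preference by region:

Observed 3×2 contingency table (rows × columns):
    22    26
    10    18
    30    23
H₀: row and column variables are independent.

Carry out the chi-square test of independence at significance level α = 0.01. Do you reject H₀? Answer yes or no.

Row totals [48, 28, 53], col totals [62, 67], n=129
χ² = (22−23.07)²/23.07 + (26−24.93)²/24.93 + (10−13.46)²/13.46 + (18−14.54)²/14.54 + (30−25.47)²/25.47 + (23−27.53)²/27.53 = 3.3548
df = 2
p-value (upper-tail) = 0.18686
At α=0.01: p ≥ α → fail to reject H₀

reject H₀: no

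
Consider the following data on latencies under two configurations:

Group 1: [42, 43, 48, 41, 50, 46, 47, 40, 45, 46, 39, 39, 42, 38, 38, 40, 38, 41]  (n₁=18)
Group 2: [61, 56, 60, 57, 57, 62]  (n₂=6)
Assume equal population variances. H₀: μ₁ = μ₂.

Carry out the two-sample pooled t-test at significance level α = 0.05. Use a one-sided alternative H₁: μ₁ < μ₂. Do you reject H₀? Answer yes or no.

reject H₀: yes

x̄₁=42.389, s₁=3.760, n₁=18
x̄₂=58.833, s₂=2.483, n₂=6
s_p² = [17·3.760² + 5·2.483²]/22 = 12.3232
SE = √(s_p²·(1/18+1/6)) = 1.6548
t = (42.389−58.833)/1.6548 = -9.9372
df = 22
p-value (one-sided, H₁ less) = 0.00000
At α=0.05: p < α → reject H₀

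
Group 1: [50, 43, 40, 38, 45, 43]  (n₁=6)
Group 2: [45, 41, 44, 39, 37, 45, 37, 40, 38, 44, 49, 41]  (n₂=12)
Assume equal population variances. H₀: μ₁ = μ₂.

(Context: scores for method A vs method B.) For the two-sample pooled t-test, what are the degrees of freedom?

df = n₁ + n₂ − 2 = 6 + 12 − 2 = 16

degrees of freedom = 16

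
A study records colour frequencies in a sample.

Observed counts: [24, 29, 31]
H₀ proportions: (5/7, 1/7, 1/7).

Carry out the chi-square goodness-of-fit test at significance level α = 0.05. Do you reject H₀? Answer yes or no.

reject H₀: yes

n = 84; E_i = n·p_i = [60.00, 12.00, 12.00]
χ² = (24−60.00)²/60.00 + (29−12.00)²/12.00 + (31−12.00)²/12.00 = 75.7667
df = 2
p-value (upper-tail) = 0.00000
At α=0.05: p < α → reject H₀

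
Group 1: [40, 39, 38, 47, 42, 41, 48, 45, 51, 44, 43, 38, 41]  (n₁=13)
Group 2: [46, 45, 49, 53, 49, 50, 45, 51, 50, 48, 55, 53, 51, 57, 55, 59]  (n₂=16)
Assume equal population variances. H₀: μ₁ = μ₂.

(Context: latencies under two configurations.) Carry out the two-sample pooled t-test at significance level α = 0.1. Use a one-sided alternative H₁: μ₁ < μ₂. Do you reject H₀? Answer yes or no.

reject H₀: yes

x̄₁=42.846, s₁=4.018, n₁=13
x̄₂=51.000, s₂=4.131, n₂=16
s_p² = [12·4.018² + 15·4.131²]/27 = 16.6553
SE = √(s_p²·(1/13+1/16)) = 1.5239
t = (42.846−51.000)/1.5239 = -5.3508
df = 27
p-value (one-sided, H₁ less) = 0.00001
At α=0.1: p < α → reject H₀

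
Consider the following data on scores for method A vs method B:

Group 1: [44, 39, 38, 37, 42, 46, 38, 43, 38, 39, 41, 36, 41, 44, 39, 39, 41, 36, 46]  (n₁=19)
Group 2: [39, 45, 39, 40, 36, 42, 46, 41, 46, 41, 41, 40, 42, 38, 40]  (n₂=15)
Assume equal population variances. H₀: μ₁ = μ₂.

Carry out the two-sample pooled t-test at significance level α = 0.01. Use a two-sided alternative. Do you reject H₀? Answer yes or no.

x̄₁=40.368, s₁=3.113, n₁=19
x̄₂=41.067, s₂=2.840, n₂=15
s_p² = [18·3.113² + 14·2.840²]/32 = 8.9798
SE = √(s_p²·(1/19+1/15)) = 1.0350
t = (40.368−41.067)/1.0350 = -0.6746
df = 32
p-value (two-sided) = 0.50476
At α=0.01: p ≥ α → fail to reject H₀

reject H₀: no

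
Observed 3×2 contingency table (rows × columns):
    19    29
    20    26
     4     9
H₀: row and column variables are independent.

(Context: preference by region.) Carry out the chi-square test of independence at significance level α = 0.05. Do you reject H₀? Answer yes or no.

Row totals [48, 46, 13], col totals [43, 64], n=107
χ² = (19−19.29)²/19.29 + (29−28.71)²/28.71 + (20−18.49)²/18.49 + (26−27.51)²/27.51 + (4−5.22)²/5.22 + (9−7.78)²/7.78 = 0.6943
df = 2
p-value (upper-tail) = 0.70671
At α=0.05: p ≥ α → fail to reject H₀

reject H₀: no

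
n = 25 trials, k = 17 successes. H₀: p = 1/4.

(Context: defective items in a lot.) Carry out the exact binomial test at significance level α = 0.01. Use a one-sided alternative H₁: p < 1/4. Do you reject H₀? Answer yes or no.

Exact binomial: n=25, k=17, p₀=1/4=0.2500
P(X≤17) from Σ C(n,i)·p₀^i·(1−p₀)^(n−i)
p-value (one-sided, H₁ less) = 1.00000
At α=0.01: p ≥ α → fail to reject H₀

reject H₀: no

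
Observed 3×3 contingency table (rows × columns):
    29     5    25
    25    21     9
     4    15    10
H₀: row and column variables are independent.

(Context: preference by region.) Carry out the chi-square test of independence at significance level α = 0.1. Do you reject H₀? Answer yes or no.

reject H₀: yes

Row totals [59, 55, 29], col totals [58, 41, 44], n=143
χ² = (29−23.93)²/23.93 + (5−16.92)²/16.92 + (25−18.15)²/18.15 + (25−22.31)²/22.31 + (21−15.77)²/15.77 + (9−16.92)²/16.92 + (4−11.76)²/11.76 + (15−8.31)²/8.31 + (10−8.92)²/8.92 = 28.4471
df = 4
p-value (upper-tail) = 0.00001
At α=0.1: p < α → reject H₀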